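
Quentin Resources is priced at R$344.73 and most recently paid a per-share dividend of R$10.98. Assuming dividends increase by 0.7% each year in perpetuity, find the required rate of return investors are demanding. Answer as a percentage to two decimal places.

Rearranging the constant-growth DDM: r = D₁/P₀ + g.
D₁ = 10.98 × (1 + 0.007) = 11.0569.
r = 11.0569 / 344.73 + 0.007 = 0.03207 + 0.007 = 0.03907

3.91%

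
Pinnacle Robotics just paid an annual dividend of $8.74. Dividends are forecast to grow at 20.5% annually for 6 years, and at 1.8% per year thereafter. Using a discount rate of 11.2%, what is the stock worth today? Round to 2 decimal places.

Two-stage DDM. Project D₁…D_6 at 0.205, terminal growth 0.018, discount at r = 0.112.
D_1 = 10.5317
D_2 = 12.6907
D_3 = 15.2923
D_4 = 18.4272
D_5 = 22.2048
D_6 = 26.7568
Terminal value at t=6: TV = D_7/(r−g) = 27.2384/(0.112−0.018) = 289.7701
P₀ = 10.5317/(1+0.112)^1 + 12.6907/(1+0.112)^2 + 15.2923/(1+0.112)^3 + 18.4272/(1+0.112)^4 + 22.2048/(1+0.112)^5 + 26.7568/(1+0.112)^6 + 289.7701/(1+0.112)^6 = 223.3764

$223.38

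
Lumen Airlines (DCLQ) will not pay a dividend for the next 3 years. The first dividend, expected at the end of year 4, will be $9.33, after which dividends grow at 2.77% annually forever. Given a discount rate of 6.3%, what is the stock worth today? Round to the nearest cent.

$220.04

Deferred-dividend DDM. At t=3 the remaining stream is a growing perpetuity with first payment D_4 = 9.33.
V_3 = D_4/(r−g) = 9.33/(0.063−0.0277) = 264.3059
P₀ = V_3/(1+r)^3 = 264.3059/(1+0.063)^3 = 220.0428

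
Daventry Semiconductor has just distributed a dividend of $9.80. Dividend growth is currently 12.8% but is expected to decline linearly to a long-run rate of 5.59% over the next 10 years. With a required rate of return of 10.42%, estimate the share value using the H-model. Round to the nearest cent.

$287.39

H-model: P₀ = D₀[(1+g_L) + H(g_S−g_L)]/(r−g_L), with H = 10/2 = 5.
P₀ = 9.80 × [(1+0.0559) + 5×(0.128−0.0559)] / (0.1042−0.0559)
   = 9.80 × 1.4164 / 0.0483 = 287.3855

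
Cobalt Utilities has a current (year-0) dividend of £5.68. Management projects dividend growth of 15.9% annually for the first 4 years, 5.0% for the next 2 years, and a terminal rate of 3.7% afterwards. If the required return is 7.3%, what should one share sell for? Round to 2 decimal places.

£255.90

Three-stage DDM. Project D₁…D_6; terminal Gordon value at t=6 with g = 0.037; discount at r = 0.073.
D_1 = 6.5831
D_2 = 7.6298
D_3 = 8.8430
D_4 = 10.2490
D_5 = 10.7615
D_6 = 11.2995
TV_6 = 11.7176/(0.073−0.037) = 325.4895
P₀ = Σ Dₜ/(1+r)ᵗ + TV_6/(1+r)^6 = 255.8966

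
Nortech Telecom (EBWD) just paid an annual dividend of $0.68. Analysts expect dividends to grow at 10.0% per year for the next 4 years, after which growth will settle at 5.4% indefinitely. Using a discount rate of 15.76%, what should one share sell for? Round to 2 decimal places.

$8.04

Two-stage DDM. Project D₁…D_4 at 0.1, terminal growth 0.054, discount at r = 0.1576.
D_1 = 0.7480
D_2 = 0.8228
D_3 = 0.9051
D_4 = 0.9956
Terminal value at t=4: TV = D_5/(r−g) = 1.0493/(0.1576−0.054) = 10.1289
P₀ = 0.7480/(1+0.1576)^1 + 0.8228/(1+0.1576)^2 + 0.9051/(1+0.1576)^3 + 0.9956/(1+0.1576)^4 + 10.1289/(1+0.1576)^4 = 8.0387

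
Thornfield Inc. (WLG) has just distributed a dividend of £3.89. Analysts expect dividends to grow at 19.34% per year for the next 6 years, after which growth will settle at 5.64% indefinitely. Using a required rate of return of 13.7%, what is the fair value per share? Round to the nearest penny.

£95.91

Two-stage DDM. Project D₁…D_6 at 0.1934, terminal growth 0.0564, discount at r = 0.137.
D_1 = 4.6423
D_2 = 5.5402
D_3 = 6.6116
D_4 = 7.8903
D_5 = 9.4163
D_6 = 11.2374
Terminal value at t=6: TV = D_7/(r−g) = 11.8712/(0.137−0.0564) = 147.2852
P₀ = 4.6423/(1+0.137)^1 + 5.5402/(1+0.137)^2 + 6.6116/(1+0.137)^3 + 7.8903/(1+0.137)^4 + 9.4163/(1+0.137)^5 + 11.2374/(1+0.137)^6 + 147.2852/(1+0.137)^6 = 95.9148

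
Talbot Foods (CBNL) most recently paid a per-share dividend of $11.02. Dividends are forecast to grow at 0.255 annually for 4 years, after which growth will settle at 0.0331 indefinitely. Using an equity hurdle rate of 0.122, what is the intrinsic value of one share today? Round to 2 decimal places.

$259.24

Two-stage DDM. Project D₁…D_4 at 0.255, terminal growth 0.0331, discount at r = 0.122.
D_1 = 13.8301
D_2 = 17.3568
D_3 = 21.7828
D_4 = 27.3374
Terminal value at t=4: TV = D_5/(r−g) = 28.2422/(0.122−0.0331) = 317.6853
P₀ = 13.8301/(1+0.122)^1 + 17.3568/(1+0.122)^2 + 21.7828/(1+0.122)^3 + 27.3374/(1+0.122)^4 + 317.6853/(1+0.122)^4 = 259.2444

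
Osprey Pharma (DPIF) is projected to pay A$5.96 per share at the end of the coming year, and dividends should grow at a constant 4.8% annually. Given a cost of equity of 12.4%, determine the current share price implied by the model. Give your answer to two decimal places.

Gordon growth model: P₀ = D₁/(r − g), with D₁ = 5.96 given directly.
P₀ = 5.9600 / (0.124 − 0.048) = 5.9600 / 0.076 = 78.4211

A$78.42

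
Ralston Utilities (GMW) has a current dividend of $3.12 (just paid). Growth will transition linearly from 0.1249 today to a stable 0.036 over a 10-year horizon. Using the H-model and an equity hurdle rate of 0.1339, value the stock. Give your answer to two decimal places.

$47.18

H-model: P₀ = D₀[(1+g_L) + H(g_S−g_L)]/(r−g_L), with H = 10/2 = 5.
P₀ = 3.12 × [(1+0.036) + 5×(0.1249−0.036)] / (0.1339−0.036)
   = 3.12 × 1.4805 / 0.0979 = 47.1824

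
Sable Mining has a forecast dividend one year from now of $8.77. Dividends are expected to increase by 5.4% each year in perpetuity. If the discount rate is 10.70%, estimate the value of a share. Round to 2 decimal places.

Gordon growth model: P₀ = D₁/(r − g), with D₁ = 8.77 given directly.
P₀ = 8.7700 / (0.107 − 0.054) = 8.7700 / 0.053 = 165.4717

$165.47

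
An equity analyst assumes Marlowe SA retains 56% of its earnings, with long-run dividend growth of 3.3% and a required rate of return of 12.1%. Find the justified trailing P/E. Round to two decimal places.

5.17

Payout ratio b = 1 − 0.56 = 0.44.
Justified trailing P/E = b(1+g)/(r−g) = 0.44×(1+0.033)/(0.121−0.033) = 5.1650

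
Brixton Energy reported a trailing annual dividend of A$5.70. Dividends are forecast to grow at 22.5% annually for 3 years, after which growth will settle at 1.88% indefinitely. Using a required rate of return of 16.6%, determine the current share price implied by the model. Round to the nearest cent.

Two-stage DDM. Project D₁…D_3 at 0.225, terminal growth 0.0188, discount at r = 0.166.
D_1 = 6.9825
D_2 = 8.5536
D_3 = 10.4781
Terminal value at t=3: TV = D_4/(r−g) = 10.6751/(0.166−0.0188) = 72.5211
P₀ = 6.9825/(1+0.166)^1 + 8.5536/(1+0.166)^2 + 10.4781/(1+0.166)^3 + 72.5211/(1+0.166)^3 = 64.6373

A$64.64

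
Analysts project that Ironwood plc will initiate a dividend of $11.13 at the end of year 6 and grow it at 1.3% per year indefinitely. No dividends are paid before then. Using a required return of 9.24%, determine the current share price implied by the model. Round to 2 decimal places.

Deferred-dividend DDM. At t=5 the remaining stream is a growing perpetuity with first payment D_6 = 11.13.
V_5 = D_6/(r−g) = 11.13/(0.0924−0.013) = 140.1763
P₀ = V_5/(1+r)^5 = 140.1763/(1+0.0924)^5 = 90.1086

$90.11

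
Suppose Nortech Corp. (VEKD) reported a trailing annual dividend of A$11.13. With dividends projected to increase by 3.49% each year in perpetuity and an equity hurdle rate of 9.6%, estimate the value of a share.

Gordon growth model: P₀ = D₁/(r − g). D₁ = 11.13 × (1 + 0.0349) = 11.5184.
P₀ = 11.5184 / (0.096 − 0.0349) = 11.5184 / 0.0611 = 188.5178

A$188.52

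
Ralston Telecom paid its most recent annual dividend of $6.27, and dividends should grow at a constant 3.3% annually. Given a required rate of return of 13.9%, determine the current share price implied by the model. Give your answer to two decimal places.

Gordon growth model: P₀ = D₁/(r − g). D₁ = 6.27 × (1 + 0.033) = 6.4769.
P₀ = 6.4769 / (0.139 − 0.033) = 6.4769 / 0.106 = 61.1029

$61.10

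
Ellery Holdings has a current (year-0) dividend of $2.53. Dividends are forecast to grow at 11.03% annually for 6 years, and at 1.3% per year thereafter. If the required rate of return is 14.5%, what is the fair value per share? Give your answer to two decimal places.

$29.79

Two-stage DDM. Project D₁…D_6 at 0.1103, terminal growth 0.013, discount at r = 0.145.
D_1 = 2.8091
D_2 = 3.1189
D_3 = 3.4629
D_4 = 3.8449
D_5 = 4.2690
D_6 = 4.7398
Terminal value at t=6: TV = D_7/(r−g) = 4.8014/(0.145−0.013) = 36.3746
P₀ = 2.8091/(1+0.145)^1 + 3.1189/(1+0.145)^2 + 3.4629/(1+0.145)^3 + 3.8449/(1+0.145)^4 + 4.2690/(1+0.145)^5 + 4.7398/(1+0.145)^6 + 36.3746/(1+0.145)^6 = 29.7911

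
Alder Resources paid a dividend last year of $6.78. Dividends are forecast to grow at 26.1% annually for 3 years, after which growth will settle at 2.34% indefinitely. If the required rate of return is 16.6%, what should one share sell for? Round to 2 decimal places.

$85.38

Two-stage DDM. Project D₁…D_3 at 0.261, terminal growth 0.0234, discount at r = 0.166.
D_1 = 8.5496
D_2 = 10.7810
D_3 = 13.5949
Terminal value at t=3: TV = D_4/(r−g) = 13.9130/(0.166−0.0234) = 97.5665
P₀ = 8.5496/(1+0.166)^1 + 10.7810/(1+0.166)^2 + 13.5949/(1+0.166)^3 + 97.5665/(1+0.166)^3 = 85.3849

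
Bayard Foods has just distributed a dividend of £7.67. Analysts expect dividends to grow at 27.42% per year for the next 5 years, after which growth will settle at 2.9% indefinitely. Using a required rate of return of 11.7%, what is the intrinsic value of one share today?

Two-stage DDM. Project D₁…D_5 at 0.2742, terminal growth 0.029, discount at r = 0.117.
D_1 = 9.7731
D_2 = 12.4529
D_3 = 15.8675
D_4 = 20.2184
D_5 = 25.7622
Terminal value at t=5: TV = D_6/(r−g) = 26.5093/(0.117−0.029) = 301.2424
P₀ = 9.7731/(1+0.117)^1 + 12.4529/(1+0.117)^2 + 15.8675/(1+0.117)^3 + 20.2184/(1+0.117)^4 + 25.7622/(1+0.117)^5 + 301.2424/(1+0.117)^5 = 231.1597

£231.16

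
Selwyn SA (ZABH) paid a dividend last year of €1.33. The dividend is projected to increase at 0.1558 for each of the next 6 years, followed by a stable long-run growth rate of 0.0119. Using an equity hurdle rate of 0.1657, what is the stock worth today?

€16.06

Two-stage DDM. Project D₁…D_6 at 0.1558, terminal growth 0.0119, discount at r = 0.1657.
D_1 = 1.5372
D_2 = 1.7767
D_3 = 2.0535
D_4 = 2.3735
D_5 = 2.7432
D_6 = 3.1706
Terminal value at t=6: TV = D_7/(r−g) = 3.2084/(0.1657−0.0119) = 20.8607
P₀ = 1.5372/(1+0.1657)^1 + 1.7767/(1+0.1657)^2 + 2.0535/(1+0.1657)^3 + 2.3735/(1+0.1657)^4 + 2.7432/(1+0.1657)^5 + 3.1706/(1+0.1657)^6 + 20.8607/(1+0.1657)^6 = 16.0601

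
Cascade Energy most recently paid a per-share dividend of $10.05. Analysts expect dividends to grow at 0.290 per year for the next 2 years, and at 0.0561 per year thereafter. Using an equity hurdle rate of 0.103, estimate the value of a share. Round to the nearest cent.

Two-stage DDM. Project D₁…D_2 at 0.29, terminal growth 0.0561, discount at r = 0.103.
D_1 = 12.9645
D_2 = 16.7242
Terminal value at t=2: TV = D_3/(r−g) = 17.6624/(0.103−0.0561) = 376.5977
P₀ = 12.9645/(1+0.103)^1 + 16.7242/(1+0.103)^2 + 376.5977/(1+0.103)^2 = 335.0475

$335.05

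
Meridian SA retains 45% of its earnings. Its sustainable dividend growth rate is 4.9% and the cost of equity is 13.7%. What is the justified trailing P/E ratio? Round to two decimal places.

Payout ratio b = 1 − 0.45 = 0.55.
Justified trailing P/E = b(1+g)/(r−g) = 0.55×(1+0.049)/(0.137−0.049) = 6.5563

6.56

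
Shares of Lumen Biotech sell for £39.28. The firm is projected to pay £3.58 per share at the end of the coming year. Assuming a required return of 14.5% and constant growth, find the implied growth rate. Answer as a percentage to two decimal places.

From P₀ = D₁/(r − g), the implied growth is g = r − D₁/P₀.
g = 0.145 − 3.58/39.28 = 0.145 − 0.09114 = 0.05386

5.39%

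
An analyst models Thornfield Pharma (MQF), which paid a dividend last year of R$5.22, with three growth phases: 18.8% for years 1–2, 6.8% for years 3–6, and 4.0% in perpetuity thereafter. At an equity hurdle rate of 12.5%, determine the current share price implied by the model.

R$89.66

Three-stage DDM. Project D₁…D_6; terminal Gordon value at t=6 with g = 0.04; discount at r = 0.125.
D_1 = 6.2014
D_2 = 7.3672
D_3 = 7.8682
D_4 = 8.4032
D_5 = 8.9746
D_6 = 9.5849
TV_6 = 9.9683/(0.125−0.04) = 117.2743
P₀ = Σ Dₜ/(1+r)ᵗ + TV_6/(1+r)^6 = 89.6617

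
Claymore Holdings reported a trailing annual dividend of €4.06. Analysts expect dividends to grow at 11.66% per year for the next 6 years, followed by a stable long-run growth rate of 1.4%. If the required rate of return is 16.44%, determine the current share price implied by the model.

Two-stage DDM. Project D₁…D_6 at 0.1166, terminal growth 0.014, discount at r = 0.1644.
D_1 = 4.5334
D_2 = 5.0620
D_3 = 5.6522
D_4 = 6.3113
D_5 = 7.0472
D_6 = 7.8689
Terminal value at t=6: TV = D_7/(r−g) = 7.9790/(0.1644−0.014) = 53.0520
P₀ = 4.5334/(1+0.1644)^1 + 5.0620/(1+0.1644)^2 + 5.6522/(1+0.1644)^3 + 6.3113/(1+0.1644)^4 + 7.0472/(1+0.1644)^5 + 7.8689/(1+0.1644)^6 + 53.0520/(1+0.1644)^6 = 42.3756

€42.38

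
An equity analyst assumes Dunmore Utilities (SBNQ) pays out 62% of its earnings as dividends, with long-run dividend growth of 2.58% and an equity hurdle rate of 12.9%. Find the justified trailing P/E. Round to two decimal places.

6.16

Justified trailing P/E = b(1+g)/(r−g) = 0.62×(1+0.0258)/(0.129−0.0258) = 6.1628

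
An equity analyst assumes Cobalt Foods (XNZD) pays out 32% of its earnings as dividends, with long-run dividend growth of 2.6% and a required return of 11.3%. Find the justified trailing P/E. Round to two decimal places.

Justified trailing P/E = b(1+g)/(r−g) = 0.32×(1+0.026)/(0.113−0.026) = 3.7738

3.77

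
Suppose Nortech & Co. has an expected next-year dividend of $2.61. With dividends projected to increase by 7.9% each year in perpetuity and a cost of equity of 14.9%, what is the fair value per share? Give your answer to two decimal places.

$37.29

Gordon growth model: P₀ = D₁/(r − g), with D₁ = 2.61 given directly.
P₀ = 2.6100 / (0.149 − 0.079) = 2.6100 / 0.07 = 37.2857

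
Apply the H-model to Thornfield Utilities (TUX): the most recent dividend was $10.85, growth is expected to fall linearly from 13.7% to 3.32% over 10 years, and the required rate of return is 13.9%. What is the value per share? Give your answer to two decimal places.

H-model: P₀ = D₀[(1+g_L) + H(g_S−g_L)]/(r−g_L), with H = 10/2 = 5.
P₀ = 10.85 × [(1+0.0332) + 5×(0.137−0.0332)] / (0.139−0.0332)
   = 10.85 × 1.5522 / 0.1058 = 159.1812

$159.18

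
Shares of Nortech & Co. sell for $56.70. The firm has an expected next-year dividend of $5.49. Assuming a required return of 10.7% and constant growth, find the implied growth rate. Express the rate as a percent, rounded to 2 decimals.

From P₀ = D₁/(r − g), the implied growth is g = r − D₁/P₀.
g = 0.107 − 5.49/56.70 = 0.107 − 0.09683 = 0.01017

1.02%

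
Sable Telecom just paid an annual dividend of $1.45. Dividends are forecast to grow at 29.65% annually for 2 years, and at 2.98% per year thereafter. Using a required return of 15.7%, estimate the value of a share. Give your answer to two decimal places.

$18.19

Two-stage DDM. Project D₁…D_2 at 0.2965, terminal growth 0.0298, discount at r = 0.157.
D_1 = 1.8799
D_2 = 2.4373
Terminal value at t=2: TV = D_3/(r−g) = 2.5100/(0.157−0.0298) = 19.7324
P₀ = 1.8799/(1+0.157)^1 + 2.4373/(1+0.157)^2 + 19.7324/(1+0.157)^2 = 18.1861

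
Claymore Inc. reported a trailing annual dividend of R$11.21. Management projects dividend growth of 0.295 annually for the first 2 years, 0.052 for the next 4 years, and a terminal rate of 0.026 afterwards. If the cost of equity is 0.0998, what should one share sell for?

Three-stage DDM. Project D₁…D_6; terminal Gordon value at t=6 with g = 0.026; discount at r = 0.0998.
D_1 = 14.5169
D_2 = 18.7995
D_3 = 19.7770
D_4 = 20.8054
D_5 = 21.8873
D_6 = 23.0254
TV_6 = 23.6241/(0.0998−0.026) = 320.1099
P₀ = Σ Dₜ/(1+r)ᵗ + TV_6/(1+r)^6 = 265.3347

R$265.33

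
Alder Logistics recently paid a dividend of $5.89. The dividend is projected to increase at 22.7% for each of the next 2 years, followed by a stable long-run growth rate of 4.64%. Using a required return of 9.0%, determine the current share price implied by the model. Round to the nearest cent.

$193.22

Two-stage DDM. Project D₁…D_2 at 0.227, terminal growth 0.0464, discount at r = 0.09.
D_1 = 7.2270
D_2 = 8.8676
Terminal value at t=2: TV = D_3/(r−g) = 9.2790/(0.09−0.0464) = 212.8216
P₀ = 7.2270/(1+0.09)^1 + 8.8676/(1+0.09)^2 + 212.8216/(1+0.09)^2 = 193.2216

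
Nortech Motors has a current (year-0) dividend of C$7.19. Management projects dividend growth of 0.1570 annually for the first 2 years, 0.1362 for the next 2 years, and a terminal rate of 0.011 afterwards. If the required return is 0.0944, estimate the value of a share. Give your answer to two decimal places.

C$137.64

Three-stage DDM. Project D₁…D_4; terminal Gordon value at t=4 with g = 0.011; discount at r = 0.0944.
D_1 = 8.3188
D_2 = 9.6249
D_3 = 10.9358
D_4 = 12.4253
TV_4 = 12.5619/(0.0944−0.011) = 150.6226
P₀ = Σ Dₜ/(1+r)ᵗ + TV_4/(1+r)^4 = 137.6412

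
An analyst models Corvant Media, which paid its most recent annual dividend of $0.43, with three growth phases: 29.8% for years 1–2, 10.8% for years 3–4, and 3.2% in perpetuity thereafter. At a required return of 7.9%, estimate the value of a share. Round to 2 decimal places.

$16.84

Three-stage DDM. Project D₁…D_4; terminal Gordon value at t=4 with g = 0.032; discount at r = 0.079.
D_1 = 0.5581
D_2 = 0.7245
D_3 = 0.8027
D_4 = 0.8894
TV_4 = 0.9179/(0.079−0.032) = 19.5290
P₀ = Σ Dₜ/(1+r)ᵗ + TV_4/(1+r)^4 = 16.8424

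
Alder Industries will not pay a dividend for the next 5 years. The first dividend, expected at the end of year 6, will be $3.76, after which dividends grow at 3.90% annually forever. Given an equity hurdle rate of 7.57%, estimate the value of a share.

Deferred-dividend DDM. At t=5 the remaining stream is a growing perpetuity with first payment D_6 = 3.76.
V_5 = D_6/(r−g) = 3.76/(0.0757−0.039) = 102.4523
P₀ = V_5/(1+r)^5 = 102.4523/(1+0.0757)^5 = 71.1322

$71.13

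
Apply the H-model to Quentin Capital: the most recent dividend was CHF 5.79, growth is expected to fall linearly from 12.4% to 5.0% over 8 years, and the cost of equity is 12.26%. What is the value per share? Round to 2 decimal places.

H-model: P₀ = D₀[(1+g_L) + H(g_S−g_L)]/(r−g_L), with H = 8/2 = 4.
P₀ = 5.79 × [(1+0.05) + 4×(0.124−0.05)] / (0.1226−0.05)
   = 5.79 × 1.3460 / 0.0726 = 107.3463

CHF 107.35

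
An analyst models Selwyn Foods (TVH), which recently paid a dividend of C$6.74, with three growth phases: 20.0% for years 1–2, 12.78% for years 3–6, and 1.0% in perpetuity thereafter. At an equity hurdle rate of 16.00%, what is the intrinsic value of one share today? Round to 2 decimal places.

C$84.48

Three-stage DDM. Project D₁…D_6; terminal Gordon value at t=6 with g = 0.01; discount at r = 0.16.
D_1 = 8.0880
D_2 = 9.7056
D_3 = 10.9460
D_4 = 12.3449
D_5 = 13.9225
D_6 = 15.7018
TV_6 = 15.8589/(0.16−0.01) = 105.7258
P₀ = Σ Dₜ/(1+r)ᵗ + TV_6/(1+r)^6 = 84.4836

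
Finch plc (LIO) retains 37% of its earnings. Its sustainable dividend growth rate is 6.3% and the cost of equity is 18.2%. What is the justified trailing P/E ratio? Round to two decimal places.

5.63

Payout ratio b = 1 − 0.37 = 0.63.
Justified trailing P/E = b(1+g)/(r−g) = 0.63×(1+0.063)/(0.182−0.063) = 5.6276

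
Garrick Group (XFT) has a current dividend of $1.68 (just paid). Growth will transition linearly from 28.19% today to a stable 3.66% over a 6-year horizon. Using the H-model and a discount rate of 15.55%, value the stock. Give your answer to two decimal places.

$25.04

H-model: P₀ = D₀[(1+g_L) + H(g_S−g_L)]/(r−g_L), with H = 6/2 = 3.
P₀ = 1.68 × [(1+0.0366) + 3×(0.2819−0.0366)] / (0.1555−0.0366)
   = 1.68 × 1.7725 / 0.1189 = 25.0446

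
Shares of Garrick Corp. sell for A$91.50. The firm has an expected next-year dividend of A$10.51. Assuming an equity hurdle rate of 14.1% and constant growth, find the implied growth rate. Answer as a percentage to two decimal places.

2.61%

From P₀ = D₁/(r − g), the implied growth is g = r − D₁/P₀.
g = 0.141 − 10.51/91.50 = 0.141 − 0.11486 = 0.02614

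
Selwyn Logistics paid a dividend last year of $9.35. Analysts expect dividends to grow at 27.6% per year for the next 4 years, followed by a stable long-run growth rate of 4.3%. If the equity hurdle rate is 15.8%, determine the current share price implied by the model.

Two-stage DDM. Project D₁…D_4 at 0.276, terminal growth 0.043, discount at r = 0.158.
D_1 = 11.9306
D_2 = 15.2234
D_3 = 19.4251
D_4 = 24.7864
Terminal value at t=4: TV = D_5/(r−g) = 25.8523/(0.158−0.043) = 224.8023
P₀ = 11.9306/(1+0.158)^1 + 15.2234/(1+0.158)^2 + 19.4251/(1+0.158)^3 + 24.7864/(1+0.158)^4 + 224.8023/(1+0.158)^4 = 172.9652

$172.97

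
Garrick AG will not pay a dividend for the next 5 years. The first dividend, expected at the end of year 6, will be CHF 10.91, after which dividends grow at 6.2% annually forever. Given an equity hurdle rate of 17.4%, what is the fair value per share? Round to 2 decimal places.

Deferred-dividend DDM. At t=5 the remaining stream is a growing perpetuity with first payment D_6 = 10.91.
V_5 = D_6/(r−g) = 10.91/(0.174−0.062) = 97.4107
P₀ = V_5/(1+r)^5 = 97.4107/(1+0.174)^5 = 43.6784

CHF 43.68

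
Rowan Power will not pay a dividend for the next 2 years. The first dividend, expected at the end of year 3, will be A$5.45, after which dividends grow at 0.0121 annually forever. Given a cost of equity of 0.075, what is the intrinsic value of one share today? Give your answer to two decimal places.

A$74.98

Deferred-dividend DDM. At t=2 the remaining stream is a growing perpetuity with first payment D_3 = 5.45.
V_2 = D_3/(r−g) = 5.45/(0.075−0.0121) = 86.6455
P₀ = V_2/(1+r)^2 = 86.6455/(1+0.075)^2 = 74.9772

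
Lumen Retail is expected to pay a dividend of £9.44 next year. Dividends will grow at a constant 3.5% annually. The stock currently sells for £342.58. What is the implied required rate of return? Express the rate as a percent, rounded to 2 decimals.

Rearranging the constant-growth DDM: r = D₁/P₀ + g.
r = 9.4400 / 342.58 + 0.035 = 0.02756 + 0.035 = 0.06256

6.26%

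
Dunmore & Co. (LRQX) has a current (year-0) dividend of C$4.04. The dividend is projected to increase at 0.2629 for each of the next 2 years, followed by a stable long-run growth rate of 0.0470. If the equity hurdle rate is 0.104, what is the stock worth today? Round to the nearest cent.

C$107.02

Two-stage DDM. Project D₁…D_2 at 0.2629, terminal growth 0.047, discount at r = 0.104.
D_1 = 5.1021
D_2 = 6.4435
Terminal value at t=2: TV = D_3/(r−g) = 6.7463/(0.104−0.047) = 118.3562
P₀ = 5.1021/(1+0.104)^1 + 6.4435/(1+0.104)^2 + 118.3562/(1+0.104)^2 = 107.0157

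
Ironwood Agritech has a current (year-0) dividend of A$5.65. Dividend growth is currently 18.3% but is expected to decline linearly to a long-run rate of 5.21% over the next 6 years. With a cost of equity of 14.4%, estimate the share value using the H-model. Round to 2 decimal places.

H-model: P₀ = D₀[(1+g_L) + H(g_S−g_L)]/(r−g_L), with H = 6/2 = 3.
P₀ = 5.65 × [(1+0.0521) + 3×(0.183−0.0521)] / (0.144−0.0521)
   = 5.65 × 1.4448 / 0.0919 = 88.8261

A$88.83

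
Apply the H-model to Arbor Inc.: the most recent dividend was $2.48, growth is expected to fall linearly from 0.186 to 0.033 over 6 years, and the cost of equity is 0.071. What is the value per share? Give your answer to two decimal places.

$97.37

H-model: P₀ = D₀[(1+g_L) + H(g_S−g_L)]/(r−g_L), with H = 6/2 = 3.
P₀ = 2.48 × [(1+0.033) + 3×(0.186−0.033)] / (0.071−0.033)
   = 2.48 × 1.4920 / 0.038 = 97.3726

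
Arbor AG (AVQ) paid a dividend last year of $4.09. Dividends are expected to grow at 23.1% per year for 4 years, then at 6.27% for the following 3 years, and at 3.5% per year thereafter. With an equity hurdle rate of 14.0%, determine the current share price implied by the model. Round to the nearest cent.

$78.82

Three-stage DDM. Project D₁…D_7; terminal Gordon value at t=7 with g = 0.035; discount at r = 0.14.
D_1 = 5.0348
D_2 = 6.1978
D_3 = 7.6295
D_4 = 9.3919
D_5 = 9.9808
D_6 = 10.6066
D_7 = 11.2717
TV_7 = 11.6662/(0.14−0.035) = 111.1063
P₀ = Σ Dₜ/(1+r)ᵗ + TV_7/(1+r)^7 = 78.8188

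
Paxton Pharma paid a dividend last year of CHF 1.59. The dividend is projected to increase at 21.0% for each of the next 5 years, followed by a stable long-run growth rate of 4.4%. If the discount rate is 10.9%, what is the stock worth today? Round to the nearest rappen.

CHF 49.89

Two-stage DDM. Project D₁…D_5 at 0.21, terminal growth 0.044, discount at r = 0.109.
D_1 = 1.9239
D_2 = 2.3279
D_3 = 2.8168
D_4 = 3.4083
D_5 = 4.1241
Terminal value at t=5: TV = D_6/(r−g) = 4.3055/(0.109−0.044) = 66.2386
P₀ = 1.9239/(1+0.109)^1 + 2.3279/(1+0.109)^2 + 2.8168/(1+0.109)^3 + 3.4083/(1+0.109)^4 + 4.1241/(1+0.109)^5 + 66.2386/(1+0.109)^5 = 49.8915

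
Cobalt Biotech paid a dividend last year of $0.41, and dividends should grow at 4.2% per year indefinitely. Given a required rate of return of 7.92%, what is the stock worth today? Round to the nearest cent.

$11.48

Gordon growth model: P₀ = D₁/(r − g). D₁ = 0.41 × (1 + 0.042) = 0.4272.
P₀ = 0.4272 / (0.0792 − 0.042) = 0.4272 / 0.0372 = 11.4844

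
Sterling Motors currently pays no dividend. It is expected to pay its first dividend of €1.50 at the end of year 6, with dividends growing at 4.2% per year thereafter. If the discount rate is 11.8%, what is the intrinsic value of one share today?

€11.30

Deferred-dividend DDM. At t=5 the remaining stream is a growing perpetuity with first payment D_6 = 1.50.
V_5 = D_6/(r−g) = 1.50/(0.118−0.042) = 19.7368
P₀ = V_5/(1+r)^5 = 19.7368/(1+0.118)^5 = 11.2997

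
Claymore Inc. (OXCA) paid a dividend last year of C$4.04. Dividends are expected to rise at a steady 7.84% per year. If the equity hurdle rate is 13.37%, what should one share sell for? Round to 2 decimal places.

C$78.78

Gordon growth model: P₀ = D₁/(r − g). D₁ = 4.04 × (1 + 0.0784) = 4.3567.
P₀ = 4.3567 / (0.1337 − 0.0784) = 4.3567 / 0.0553 = 78.7837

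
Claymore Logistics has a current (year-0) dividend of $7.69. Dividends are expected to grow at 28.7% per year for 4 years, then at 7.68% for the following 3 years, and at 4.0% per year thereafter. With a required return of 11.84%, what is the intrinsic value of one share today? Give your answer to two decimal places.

Three-stage DDM. Project D₁…D_7; terminal Gordon value at t=7 with g = 0.04; discount at r = 0.1184.
D_1 = 9.8970
D_2 = 12.7375
D_3 = 16.3931
D_4 = 21.0980
D_5 = 22.7183
D_6 = 24.4631
D_7 = 26.3418
TV_7 = 27.3955/(0.1184−0.04) = 349.4322
P₀ = Σ Dₜ/(1+r)ᵗ + TV_7/(1+r)^7 = 241.4107

$241.41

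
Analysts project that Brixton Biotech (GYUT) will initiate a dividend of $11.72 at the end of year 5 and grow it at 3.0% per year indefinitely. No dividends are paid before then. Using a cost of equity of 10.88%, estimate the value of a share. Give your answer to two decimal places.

Deferred-dividend DDM. At t=4 the remaining stream is a growing perpetuity with first payment D_5 = 11.72.
V_4 = D_5/(r−g) = 11.72/(0.1088−0.03) = 148.7310
P₀ = V_4/(1+r)^4 = 148.7310/(1+0.1088)^4 = 98.3985

$98.40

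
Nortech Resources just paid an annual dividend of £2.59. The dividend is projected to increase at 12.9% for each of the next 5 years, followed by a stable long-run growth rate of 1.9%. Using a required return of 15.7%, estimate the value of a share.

Two-stage DDM. Project D₁…D_5 at 0.129, terminal growth 0.019, discount at r = 0.157.
D_1 = 2.9241
D_2 = 3.3013
D_3 = 3.7272
D_4 = 4.2080
D_5 = 4.7508
Terminal value at t=5: TV = D_6/(r−g) = 4.8411/(0.157−0.019) = 35.0804
P₀ = 2.9241/(1+0.157)^1 + 3.3013/(1+0.157)^2 + 3.7272/(1+0.157)^3 + 4.2080/(1+0.157)^4 + 4.7508/(1+0.157)^5 + 35.0804/(1+0.157)^5 = 28.9595

£28.96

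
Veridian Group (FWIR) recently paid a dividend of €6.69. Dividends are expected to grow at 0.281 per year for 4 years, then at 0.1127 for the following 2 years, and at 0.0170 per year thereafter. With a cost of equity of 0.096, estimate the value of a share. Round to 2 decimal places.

€231.32

Three-stage DDM. Project D₁…D_6; terminal Gordon value at t=6 with g = 0.017; discount at r = 0.096.
D_1 = 8.5699
D_2 = 10.9780
D_3 = 14.0629
D_4 = 18.0145
D_5 = 20.0448
D_6 = 22.3038
TV_6 = 22.6830/(0.096−0.017) = 287.1261
P₀ = Σ Dₜ/(1+r)ᵗ + TV_6/(1+r)^6 = 231.3248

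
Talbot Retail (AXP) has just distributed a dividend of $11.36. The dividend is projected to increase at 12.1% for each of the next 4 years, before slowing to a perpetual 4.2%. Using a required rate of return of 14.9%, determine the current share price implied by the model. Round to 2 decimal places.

Two-stage DDM. Project D₁…D_4 at 0.121, terminal growth 0.042, discount at r = 0.149.
D_1 = 12.7346
D_2 = 14.2754
D_3 = 16.0028
D_4 = 17.9391
Terminal value at t=4: TV = D_5/(r−g) = 18.6925/(0.149−0.042) = 174.6967
P₀ = 12.7346/(1+0.149)^1 + 14.2754/(1+0.149)^2 + 16.0028/(1+0.149)^3 + 17.9391/(1+0.149)^4 + 174.6967/(1+0.149)^4 = 142.9699

$142.97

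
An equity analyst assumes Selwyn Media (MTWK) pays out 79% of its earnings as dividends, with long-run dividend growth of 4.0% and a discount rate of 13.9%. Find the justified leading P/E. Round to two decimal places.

7.98

Justified leading P/E = b/(r−g) = 0.79/(0.139−0.04) = 7.9798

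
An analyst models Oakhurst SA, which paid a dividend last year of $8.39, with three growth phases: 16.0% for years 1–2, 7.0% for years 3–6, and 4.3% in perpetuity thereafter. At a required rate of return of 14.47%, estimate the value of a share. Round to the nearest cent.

Three-stage DDM. Project D₁…D_6; terminal Gordon value at t=6 with g = 0.043; discount at r = 0.1447.
D_1 = 9.7324
D_2 = 11.2896
D_3 = 12.0799
D_4 = 12.9254
D_5 = 13.8302
D_6 = 14.7983
TV_6 = 15.4347/(0.1447−0.043) = 151.7667
P₀ = Σ Dₜ/(1+r)ᵗ + TV_6/(1+r)^6 = 113.7706

$113.77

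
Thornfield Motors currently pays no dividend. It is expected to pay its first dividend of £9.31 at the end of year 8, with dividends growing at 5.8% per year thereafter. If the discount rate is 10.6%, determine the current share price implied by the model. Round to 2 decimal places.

Deferred-dividend DDM. At t=7 the remaining stream is a growing perpetuity with first payment D_8 = 9.31.
V_7 = D_8/(r−g) = 9.31/(0.106−0.058) = 193.9583
P₀ = V_7/(1+r)^7 = 193.9583/(1+0.106)^7 = 95.8126

£95.81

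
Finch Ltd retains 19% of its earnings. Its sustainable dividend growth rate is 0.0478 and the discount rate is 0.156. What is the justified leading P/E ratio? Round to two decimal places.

Payout ratio b = 1 − 0.19 = 0.81.
Justified leading P/E = b/(r−g) = 0.81/(0.156−0.0478) = 7.4861

7.49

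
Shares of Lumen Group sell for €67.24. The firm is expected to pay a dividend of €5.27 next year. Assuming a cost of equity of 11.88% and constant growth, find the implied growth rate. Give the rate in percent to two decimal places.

4.04%

From P₀ = D₁/(r − g), the implied growth is g = r − D₁/P₀.
g = 0.1188 − 5.27/67.24 = 0.1188 − 0.07838 = 0.04042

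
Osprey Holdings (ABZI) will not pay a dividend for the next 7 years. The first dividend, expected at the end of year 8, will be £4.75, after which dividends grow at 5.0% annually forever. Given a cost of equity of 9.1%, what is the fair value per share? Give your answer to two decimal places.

£62.97

Deferred-dividend DDM. At t=7 the remaining stream is a growing perpetuity with first payment D_8 = 4.75.
V_7 = D_8/(r−g) = 4.75/(0.091−0.05) = 115.8537
P₀ = V_7/(1+r)^7 = 115.8537/(1+0.091)^7 = 62.9704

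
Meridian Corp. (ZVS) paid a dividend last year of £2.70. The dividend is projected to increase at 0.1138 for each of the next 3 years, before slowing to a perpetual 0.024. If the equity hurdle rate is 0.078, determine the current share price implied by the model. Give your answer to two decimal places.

£65.12

Two-stage DDM. Project D₁…D_3 at 0.1138, terminal growth 0.024, discount at r = 0.078.
D_1 = 3.0073
D_2 = 3.3495
D_3 = 3.7307
Terminal value at t=3: TV = D_4/(r−g) = 3.8202/(0.078−0.024) = 70.7443
P₀ = 3.0073/(1+0.078)^1 + 3.3495/(1+0.078)^2 + 3.7307/(1+0.078)^3 + 70.7443/(1+0.078)^3 = 65.1223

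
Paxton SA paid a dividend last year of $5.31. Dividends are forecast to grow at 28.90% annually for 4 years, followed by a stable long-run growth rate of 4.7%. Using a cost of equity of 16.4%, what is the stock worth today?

Two-stage DDM. Project D₁…D_4 at 0.289, terminal growth 0.047, discount at r = 0.164.
D_1 = 6.8446
D_2 = 8.8227
D_3 = 11.3724
D_4 = 14.6591
Terminal value at t=4: TV = D_5/(r−g) = 15.3480/(0.164−0.047) = 131.1798
P₀ = 6.8446/(1+0.164)^1 + 8.8227/(1+0.164)^2 + 11.3724/(1+0.164)^3 + 14.6591/(1+0.164)^4 + 131.1798/(1+0.164)^4 = 99.0470

$99.05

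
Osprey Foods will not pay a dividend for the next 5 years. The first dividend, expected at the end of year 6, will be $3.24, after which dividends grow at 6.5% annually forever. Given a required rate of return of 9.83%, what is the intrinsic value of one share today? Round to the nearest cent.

Deferred-dividend DDM. At t=5 the remaining stream is a growing perpetuity with first payment D_6 = 3.24.
V_5 = D_6/(r−g) = 3.24/(0.0983−0.065) = 97.2973
P₀ = V_5/(1+r)^5 = 97.2973/(1+0.0983)^5 = 60.8830

$60.88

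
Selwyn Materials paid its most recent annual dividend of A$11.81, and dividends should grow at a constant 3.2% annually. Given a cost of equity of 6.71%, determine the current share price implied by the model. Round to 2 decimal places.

A$347.23

Gordon growth model: P₀ = D₁/(r − g). D₁ = 11.81 × (1 + 0.032) = 12.1879.
P₀ = 12.1879 / (0.0671 − 0.032) = 12.1879 / 0.0351 = 347.2342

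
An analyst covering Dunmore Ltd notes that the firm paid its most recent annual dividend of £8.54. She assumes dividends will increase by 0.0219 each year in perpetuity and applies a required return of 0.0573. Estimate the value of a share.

£246.53

Gordon growth model: P₀ = D₁/(r − g). D₁ = 8.54 × (1 + 0.0219) = 8.7270.
P₀ = 8.7270 / (0.0573 − 0.0219) = 8.7270 / 0.0354 = 246.5262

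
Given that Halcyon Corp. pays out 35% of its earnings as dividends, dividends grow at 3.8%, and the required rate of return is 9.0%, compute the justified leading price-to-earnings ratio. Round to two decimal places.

6.73

Justified leading P/E = b/(r−g) = 0.35/(0.09−0.038) = 6.7308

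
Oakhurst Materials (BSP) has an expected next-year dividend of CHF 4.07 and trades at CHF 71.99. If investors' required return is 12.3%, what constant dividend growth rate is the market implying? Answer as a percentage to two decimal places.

6.65%

From P₀ = D₁/(r − g), the implied growth is g = r − D₁/P₀.
g = 0.123 − 4.07/71.99 = 0.123 − 0.05654 = 0.06646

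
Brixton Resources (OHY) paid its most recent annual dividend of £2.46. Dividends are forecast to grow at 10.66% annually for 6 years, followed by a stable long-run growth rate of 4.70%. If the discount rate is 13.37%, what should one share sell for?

£39.27

Two-stage DDM. Project D₁…D_6 at 0.1066, terminal growth 0.047, discount at r = 0.1337.
D_1 = 2.7222
D_2 = 3.0124
D_3 = 3.3336
D_4 = 3.6889
D_5 = 4.0821
D_6 = 4.5173
Terminal value at t=6: TV = D_7/(r−g) = 4.7296/(0.1337−0.047) = 54.5515
P₀ = 2.7222/(1+0.1337)^1 + 3.0124/(1+0.1337)^2 + 3.3336/(1+0.1337)^3 + 3.6889/(1+0.1337)^4 + 4.0821/(1+0.1337)^5 + 4.5173/(1+0.1337)^6 + 54.5515/(1+0.1337)^6 = 39.2663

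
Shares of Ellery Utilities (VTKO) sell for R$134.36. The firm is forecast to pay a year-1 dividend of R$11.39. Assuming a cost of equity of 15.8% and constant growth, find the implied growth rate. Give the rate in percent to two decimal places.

7.32%

From P₀ = D₁/(r − g), the implied growth is g = r − D₁/P₀.
g = 0.158 − 11.39/134.36 = 0.158 − 0.08477 = 0.07323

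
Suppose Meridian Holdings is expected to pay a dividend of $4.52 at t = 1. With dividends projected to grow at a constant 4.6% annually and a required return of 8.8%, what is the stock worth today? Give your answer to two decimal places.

Gordon growth model: P₀ = D₁/(r − g), with D₁ = 4.52 given directly.
P₀ = 4.5200 / (0.088 − 0.046) = 4.5200 / 0.042 = 107.6190

$107.62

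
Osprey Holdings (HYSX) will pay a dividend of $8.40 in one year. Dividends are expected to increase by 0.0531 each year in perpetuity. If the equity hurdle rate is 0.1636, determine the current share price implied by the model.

$76.02

Gordon growth model: P₀ = D₁/(r − g), with D₁ = 8.40 given directly.
P₀ = 8.4000 / (0.1636 − 0.0531) = 8.4000 / 0.1105 = 76.0181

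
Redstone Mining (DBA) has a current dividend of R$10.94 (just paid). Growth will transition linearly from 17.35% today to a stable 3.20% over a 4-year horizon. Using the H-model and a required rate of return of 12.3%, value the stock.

R$158.09

H-model: P₀ = D₀[(1+g_L) + H(g_S−g_L)]/(r−g_L), with H = 4/2 = 2.
P₀ = 10.94 × [(1+0.032) + 2×(0.1735−0.032)] / (0.123−0.032)
   = 10.94 × 1.3150 / 0.091 = 158.0890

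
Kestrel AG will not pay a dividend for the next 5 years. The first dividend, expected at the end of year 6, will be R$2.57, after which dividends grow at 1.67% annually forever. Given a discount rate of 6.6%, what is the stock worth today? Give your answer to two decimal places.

R$37.87

Deferred-dividend DDM. At t=5 the remaining stream is a growing perpetuity with first payment D_6 = 2.57.
V_5 = D_6/(r−g) = 2.57/(0.066−0.0167) = 52.1298
P₀ = V_5/(1+r)^5 = 52.1298/(1+0.066)^5 = 37.8704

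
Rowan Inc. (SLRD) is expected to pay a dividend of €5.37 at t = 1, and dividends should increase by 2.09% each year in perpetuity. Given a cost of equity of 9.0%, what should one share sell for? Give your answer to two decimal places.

Gordon growth model: P₀ = D₁/(r − g), with D₁ = 5.37 given directly.
P₀ = 5.3700 / (0.09 − 0.0209) = 5.3700 / 0.0691 = 77.7135

€77.71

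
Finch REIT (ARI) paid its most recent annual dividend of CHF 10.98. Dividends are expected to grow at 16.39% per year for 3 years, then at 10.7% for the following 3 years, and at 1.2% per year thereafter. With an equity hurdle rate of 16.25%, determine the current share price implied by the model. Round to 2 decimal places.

Three-stage DDM. Project D₁…D_6; terminal Gordon value at t=6 with g = 0.012; discount at r = 0.1625.
D_1 = 12.7796
D_2 = 14.8742
D_3 = 17.3121
D_4 = 19.1645
D_5 = 21.2151
D_6 = 23.4851
TV_6 = 23.7669/(0.1625−0.012) = 157.9197
P₀ = Σ Dₜ/(1+r)ᵗ + TV_6/(1+r)^6 = 127.0062

CHF 127.01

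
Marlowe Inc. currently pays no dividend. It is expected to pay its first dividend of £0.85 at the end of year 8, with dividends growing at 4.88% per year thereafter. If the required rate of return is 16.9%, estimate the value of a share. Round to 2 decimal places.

£2.37

Deferred-dividend DDM. At t=7 the remaining stream is a growing perpetuity with first payment D_8 = 0.85.
V_7 = D_8/(r−g) = 0.85/(0.169−0.0488) = 7.0715
P₀ = V_7/(1+r)^7 = 7.0715/(1+0.169)^7 = 2.3704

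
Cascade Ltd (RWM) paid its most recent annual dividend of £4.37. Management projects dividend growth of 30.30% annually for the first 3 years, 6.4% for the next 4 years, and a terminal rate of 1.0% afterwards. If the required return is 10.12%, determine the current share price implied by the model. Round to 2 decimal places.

Three-stage DDM. Project D₁…D_7; terminal Gordon value at t=7 with g = 0.01; discount at r = 0.1012.
D_1 = 5.6941
D_2 = 7.4194
D_3 = 9.6675
D_4 = 10.2862
D_5 = 10.9446
D_6 = 11.6450
D_7 = 12.3903
TV_7 = 12.5142/(0.1012−0.01) = 137.2169
P₀ = Σ Dₜ/(1+r)ᵗ + TV_7/(1+r)^7 = 115.0016

£115.00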